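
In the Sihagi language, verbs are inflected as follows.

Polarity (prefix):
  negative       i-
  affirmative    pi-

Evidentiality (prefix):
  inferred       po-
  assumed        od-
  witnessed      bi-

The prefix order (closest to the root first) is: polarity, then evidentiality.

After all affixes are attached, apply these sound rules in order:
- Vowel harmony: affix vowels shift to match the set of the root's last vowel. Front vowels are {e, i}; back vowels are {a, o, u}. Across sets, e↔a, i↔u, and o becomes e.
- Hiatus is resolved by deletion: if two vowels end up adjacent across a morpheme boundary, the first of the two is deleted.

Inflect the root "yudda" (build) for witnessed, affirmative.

Attach polarity affirmative pi- → piyudda.
Attach evidentiality witnessed bi- → bipiyudda.
Apply vowel harmony: bipiyudda → bupuyudda.
Vowel deletion: no change.

bupuyudda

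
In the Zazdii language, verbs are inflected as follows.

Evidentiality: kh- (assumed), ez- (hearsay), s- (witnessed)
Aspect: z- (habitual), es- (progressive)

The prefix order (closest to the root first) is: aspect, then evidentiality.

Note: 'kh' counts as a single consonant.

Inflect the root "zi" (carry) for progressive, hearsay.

Attach aspect progressive es- → eszi.
Attach evidentiality hearsay ez- → ezeszi.

ezeszi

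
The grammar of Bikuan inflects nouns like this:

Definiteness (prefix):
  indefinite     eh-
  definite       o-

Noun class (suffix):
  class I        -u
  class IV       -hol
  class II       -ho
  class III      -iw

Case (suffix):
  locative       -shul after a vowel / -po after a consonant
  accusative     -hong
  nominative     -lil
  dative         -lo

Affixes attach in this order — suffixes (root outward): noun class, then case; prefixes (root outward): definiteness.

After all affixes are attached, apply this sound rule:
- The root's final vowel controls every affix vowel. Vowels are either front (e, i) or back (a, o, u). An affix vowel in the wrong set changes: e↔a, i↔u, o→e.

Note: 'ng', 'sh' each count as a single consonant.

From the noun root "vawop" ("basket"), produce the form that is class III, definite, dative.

Attach noun class class III -iw → vawopiw.
Attach definiteness definite o- → ovawopiw.
Attach case dative -lo → ovawopiwlo.
Apply vowel harmony: ovawopiwlo → ovawopuwlo.

ovawopuwlo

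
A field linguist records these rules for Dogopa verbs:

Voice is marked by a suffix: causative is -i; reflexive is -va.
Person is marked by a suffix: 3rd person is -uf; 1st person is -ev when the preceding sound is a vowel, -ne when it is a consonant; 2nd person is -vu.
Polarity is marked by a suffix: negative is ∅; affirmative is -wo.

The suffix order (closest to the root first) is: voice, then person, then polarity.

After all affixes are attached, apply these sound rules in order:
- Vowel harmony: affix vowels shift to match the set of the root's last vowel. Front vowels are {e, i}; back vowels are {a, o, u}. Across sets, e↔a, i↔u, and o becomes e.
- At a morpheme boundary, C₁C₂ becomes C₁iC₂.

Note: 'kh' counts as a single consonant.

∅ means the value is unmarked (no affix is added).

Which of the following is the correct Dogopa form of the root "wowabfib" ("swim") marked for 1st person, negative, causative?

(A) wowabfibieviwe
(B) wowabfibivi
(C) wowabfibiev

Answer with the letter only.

C

Attach voice causative -i → wowabfibi.
Attach person 1st person -ev (after vowel 'i') → wowabfibiev.
polarity = negative: zero marking, form stays wowabfibiev.
Vowel harmony: no change.
Epenthesis: no change.
So the correct form is wowabfibiev, option (C).
(A) wowabfibieviwe is wrong: it uses affirmative instead of negative for polarity.
(B) wowabfibivi is wrong: it uses 2nd person instead of 1st person for person.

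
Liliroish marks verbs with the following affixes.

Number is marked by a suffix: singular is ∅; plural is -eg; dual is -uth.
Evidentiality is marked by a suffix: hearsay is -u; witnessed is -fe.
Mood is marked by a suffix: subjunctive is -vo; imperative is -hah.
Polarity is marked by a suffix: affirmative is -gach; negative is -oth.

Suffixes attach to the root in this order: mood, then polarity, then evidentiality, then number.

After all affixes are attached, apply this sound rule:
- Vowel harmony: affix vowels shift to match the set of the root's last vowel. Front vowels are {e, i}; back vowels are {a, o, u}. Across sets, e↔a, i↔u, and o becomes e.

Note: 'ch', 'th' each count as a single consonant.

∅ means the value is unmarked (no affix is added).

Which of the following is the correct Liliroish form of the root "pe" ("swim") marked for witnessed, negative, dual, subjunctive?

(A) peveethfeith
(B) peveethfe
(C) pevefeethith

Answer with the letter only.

Attach mood subjunctive -vo → pevo.
Attach polarity negative -oth → pevooth.
Attach evidentiality witnessed -fe → pevoothfe.
Attach number dual -uth → pevoothfeuth.
Apply vowel harmony: pevoothfeuth → peveethfeith.
So the correct form is peveethfeith, option (A).
(C) pevefeethith is wrong: it has the affixes in the wrong order.
(B) peveethfe is wrong: it uses singular instead of dual for number.

A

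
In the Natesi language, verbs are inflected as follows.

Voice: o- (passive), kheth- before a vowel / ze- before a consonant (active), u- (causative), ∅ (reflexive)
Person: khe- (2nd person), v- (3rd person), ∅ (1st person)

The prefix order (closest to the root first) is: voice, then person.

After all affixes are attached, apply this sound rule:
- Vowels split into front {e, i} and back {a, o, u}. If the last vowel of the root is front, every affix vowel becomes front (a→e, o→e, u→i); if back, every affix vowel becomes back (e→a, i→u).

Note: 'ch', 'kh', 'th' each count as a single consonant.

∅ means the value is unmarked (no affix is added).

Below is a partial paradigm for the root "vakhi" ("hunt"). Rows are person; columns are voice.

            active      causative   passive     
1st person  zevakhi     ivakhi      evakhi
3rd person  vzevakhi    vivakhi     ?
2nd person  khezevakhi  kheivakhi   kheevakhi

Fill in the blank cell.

Attach voice passive o- → ovakhi.
Attach person 3rd person v- → vovakhi.
Apply vowel harmony: vovakhi → vevakhi.

vevakhi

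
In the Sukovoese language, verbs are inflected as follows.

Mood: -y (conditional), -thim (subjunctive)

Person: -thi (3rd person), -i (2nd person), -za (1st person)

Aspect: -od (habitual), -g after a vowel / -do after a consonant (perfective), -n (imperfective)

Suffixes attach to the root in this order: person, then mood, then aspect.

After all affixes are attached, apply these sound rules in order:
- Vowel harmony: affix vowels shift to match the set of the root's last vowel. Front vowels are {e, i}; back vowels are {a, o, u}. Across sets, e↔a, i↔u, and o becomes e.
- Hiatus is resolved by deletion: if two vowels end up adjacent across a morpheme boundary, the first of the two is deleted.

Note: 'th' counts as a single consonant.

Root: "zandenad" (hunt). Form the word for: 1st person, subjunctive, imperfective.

Attach person 1st person -za → zandenadza.
Attach mood subjunctive -thim → zandenadzathim.
Attach aspect imperfective -n → zandenadzathimn.
Apply vowel harmony: zandenadzathimn → zandenadzathumn.
Vowel deletion: no change.

zandenadzathumn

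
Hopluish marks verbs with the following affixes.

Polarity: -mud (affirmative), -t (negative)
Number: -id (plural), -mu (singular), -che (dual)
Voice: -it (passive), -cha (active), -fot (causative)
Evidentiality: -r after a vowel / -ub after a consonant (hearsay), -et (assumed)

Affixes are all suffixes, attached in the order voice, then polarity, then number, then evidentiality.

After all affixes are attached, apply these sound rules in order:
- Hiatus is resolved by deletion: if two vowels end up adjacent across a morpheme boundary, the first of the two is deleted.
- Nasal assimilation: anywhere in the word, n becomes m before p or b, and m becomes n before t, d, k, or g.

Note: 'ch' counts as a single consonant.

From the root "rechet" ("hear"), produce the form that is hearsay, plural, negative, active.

rechetchatidub

Attach voice active -cha → rechetcha.
Attach polarity negative -t → rechetchat.
Attach number plural -id → rechetchatid.
Attach evidentiality hearsay -ub (after consonant 'd') → rechetchatidub.
Vowel deletion: no change.
Nasal assimilation: no change.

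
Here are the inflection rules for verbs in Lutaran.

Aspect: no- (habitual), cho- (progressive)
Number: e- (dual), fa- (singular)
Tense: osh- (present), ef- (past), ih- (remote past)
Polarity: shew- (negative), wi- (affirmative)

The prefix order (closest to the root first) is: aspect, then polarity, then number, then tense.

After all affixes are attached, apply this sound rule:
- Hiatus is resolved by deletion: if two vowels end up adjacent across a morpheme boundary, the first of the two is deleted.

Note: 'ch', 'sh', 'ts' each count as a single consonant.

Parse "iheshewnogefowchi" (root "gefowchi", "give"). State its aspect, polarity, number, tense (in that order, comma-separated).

habitual, negative, dual, remote past

Segment: ih-e-shew-no-gefowchi.
aspect: no- → habitual.
polarity: shew- → negative.
number: e- → dual.
tense: ih- → remote past.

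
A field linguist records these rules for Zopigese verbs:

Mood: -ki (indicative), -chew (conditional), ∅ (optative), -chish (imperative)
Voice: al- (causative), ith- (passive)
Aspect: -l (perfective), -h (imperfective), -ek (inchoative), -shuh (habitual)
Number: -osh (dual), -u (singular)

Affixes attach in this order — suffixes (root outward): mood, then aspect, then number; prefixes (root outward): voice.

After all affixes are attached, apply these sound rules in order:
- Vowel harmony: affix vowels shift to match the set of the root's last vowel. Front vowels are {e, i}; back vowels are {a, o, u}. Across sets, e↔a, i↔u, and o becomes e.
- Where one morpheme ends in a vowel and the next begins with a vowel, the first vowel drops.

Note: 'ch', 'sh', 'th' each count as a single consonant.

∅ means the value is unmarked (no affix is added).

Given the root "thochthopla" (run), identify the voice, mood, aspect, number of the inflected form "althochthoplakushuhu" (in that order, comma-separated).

causative, indicative, habitual, singular

Segment: al-thochthopla-ki-shuh-u.
voice: al- → causative.
mood: -ki → indicative.
aspect: -shuh → habitual.
number: -u → singular.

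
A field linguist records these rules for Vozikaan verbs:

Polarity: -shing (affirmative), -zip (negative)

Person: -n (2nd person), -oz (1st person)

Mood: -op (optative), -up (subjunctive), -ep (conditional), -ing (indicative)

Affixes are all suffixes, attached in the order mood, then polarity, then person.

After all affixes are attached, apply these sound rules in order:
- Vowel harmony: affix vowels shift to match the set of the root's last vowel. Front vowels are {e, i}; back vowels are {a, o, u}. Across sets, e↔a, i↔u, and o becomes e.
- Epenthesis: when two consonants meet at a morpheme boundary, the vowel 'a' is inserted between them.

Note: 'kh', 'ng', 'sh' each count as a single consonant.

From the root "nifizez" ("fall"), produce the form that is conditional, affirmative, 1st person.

nifizezepashingez

Attach mood conditional -ep → nifizezep.
Attach polarity affirmative -shing → nifizezepshing.
Attach person 1st person -oz → nifizezepshingoz.
Apply vowel harmony: nifizezepshingoz → nifizezepshingez.
Apply epenthesis: nifizezepshingez → nifizezepashingez.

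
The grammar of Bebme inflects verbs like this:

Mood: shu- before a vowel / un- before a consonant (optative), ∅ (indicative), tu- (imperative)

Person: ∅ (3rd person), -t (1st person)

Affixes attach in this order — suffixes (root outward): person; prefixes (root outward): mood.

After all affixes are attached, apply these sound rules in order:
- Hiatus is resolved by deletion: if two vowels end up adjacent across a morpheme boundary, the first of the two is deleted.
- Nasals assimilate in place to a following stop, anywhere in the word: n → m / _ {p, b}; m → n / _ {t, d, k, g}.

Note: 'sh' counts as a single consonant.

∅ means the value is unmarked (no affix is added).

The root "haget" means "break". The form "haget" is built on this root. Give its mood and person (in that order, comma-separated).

Segment: haget.
mood: ∅ → indicative.
person: ∅ → 3rd person.

indicative, 3rd person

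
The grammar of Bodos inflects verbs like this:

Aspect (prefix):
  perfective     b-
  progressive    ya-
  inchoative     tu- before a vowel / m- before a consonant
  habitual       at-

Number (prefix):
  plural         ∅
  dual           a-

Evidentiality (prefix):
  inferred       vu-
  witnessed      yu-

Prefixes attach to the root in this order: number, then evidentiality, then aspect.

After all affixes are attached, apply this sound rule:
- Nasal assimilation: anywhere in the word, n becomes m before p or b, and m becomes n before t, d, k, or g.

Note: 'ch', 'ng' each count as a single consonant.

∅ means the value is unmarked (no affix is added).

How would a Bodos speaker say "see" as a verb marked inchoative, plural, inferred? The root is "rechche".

number = plural: zero marking, form stays rechche.
Attach evidentiality inferred vu- → vurechche.
Attach aspect inchoative m- (before consonant 'v') → mvurechche.
Nasal assimilation: no change.

mvurechche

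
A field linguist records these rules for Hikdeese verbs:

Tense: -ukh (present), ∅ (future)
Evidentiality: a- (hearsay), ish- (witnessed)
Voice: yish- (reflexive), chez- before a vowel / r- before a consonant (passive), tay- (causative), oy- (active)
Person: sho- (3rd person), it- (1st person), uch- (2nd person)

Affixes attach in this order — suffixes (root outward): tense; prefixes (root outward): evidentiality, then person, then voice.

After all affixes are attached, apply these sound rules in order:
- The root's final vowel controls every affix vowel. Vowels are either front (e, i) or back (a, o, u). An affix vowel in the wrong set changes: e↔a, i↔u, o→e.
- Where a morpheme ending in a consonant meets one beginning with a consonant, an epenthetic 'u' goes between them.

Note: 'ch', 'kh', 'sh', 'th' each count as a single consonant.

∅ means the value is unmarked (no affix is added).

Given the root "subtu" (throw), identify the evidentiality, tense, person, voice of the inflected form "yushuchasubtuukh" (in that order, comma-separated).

Segment: yish-uch-a-subtu-ukh.
evidentiality: a- → hearsay.
tense: -ukh → present.
person: uch- → 2nd person.
voice: yish- → reflexive.

hearsay, present, 2nd person, reflexive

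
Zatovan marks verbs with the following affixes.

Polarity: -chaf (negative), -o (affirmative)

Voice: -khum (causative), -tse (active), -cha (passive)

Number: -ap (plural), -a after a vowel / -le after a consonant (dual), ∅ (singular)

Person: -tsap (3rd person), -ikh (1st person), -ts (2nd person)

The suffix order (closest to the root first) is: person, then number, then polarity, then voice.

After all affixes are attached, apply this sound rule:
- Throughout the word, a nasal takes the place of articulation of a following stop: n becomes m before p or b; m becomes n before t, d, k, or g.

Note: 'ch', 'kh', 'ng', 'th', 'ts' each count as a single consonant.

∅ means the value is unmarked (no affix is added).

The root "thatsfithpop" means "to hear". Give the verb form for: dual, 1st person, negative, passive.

Attach person 1st person -ikh → thatsfithpopikh.
Attach number dual -le (after consonant 'kh') → thatsfithpopikhle.
Attach polarity negative -chaf → thatsfithpopikhlechaf.
Attach voice passive -cha → thatsfithpopikhlechafcha.
Nasal assimilation: no change.

thatsfithpopikhlechafcha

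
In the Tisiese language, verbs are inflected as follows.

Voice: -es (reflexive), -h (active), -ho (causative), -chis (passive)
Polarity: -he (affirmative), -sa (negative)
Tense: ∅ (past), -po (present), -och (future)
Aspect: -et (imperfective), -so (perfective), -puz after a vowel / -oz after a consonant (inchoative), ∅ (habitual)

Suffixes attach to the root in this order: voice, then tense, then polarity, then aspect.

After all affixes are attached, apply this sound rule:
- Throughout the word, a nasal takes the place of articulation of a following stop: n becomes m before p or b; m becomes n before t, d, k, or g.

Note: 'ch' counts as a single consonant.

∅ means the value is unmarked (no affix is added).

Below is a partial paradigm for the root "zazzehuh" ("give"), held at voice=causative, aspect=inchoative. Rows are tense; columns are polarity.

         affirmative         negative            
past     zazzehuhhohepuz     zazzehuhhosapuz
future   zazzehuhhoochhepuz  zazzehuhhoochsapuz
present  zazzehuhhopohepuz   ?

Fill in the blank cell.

zazzehuhhoposapuz

Attach voice causative -ho → zazzehuhho.
Attach tense present -po → zazzehuhhopo.
Attach polarity negative -sa → zazzehuhhoposa.
Attach aspect inchoative -puz (after vowel 'a') → zazzehuhhoposapuz.
Nasal assimilation: no change.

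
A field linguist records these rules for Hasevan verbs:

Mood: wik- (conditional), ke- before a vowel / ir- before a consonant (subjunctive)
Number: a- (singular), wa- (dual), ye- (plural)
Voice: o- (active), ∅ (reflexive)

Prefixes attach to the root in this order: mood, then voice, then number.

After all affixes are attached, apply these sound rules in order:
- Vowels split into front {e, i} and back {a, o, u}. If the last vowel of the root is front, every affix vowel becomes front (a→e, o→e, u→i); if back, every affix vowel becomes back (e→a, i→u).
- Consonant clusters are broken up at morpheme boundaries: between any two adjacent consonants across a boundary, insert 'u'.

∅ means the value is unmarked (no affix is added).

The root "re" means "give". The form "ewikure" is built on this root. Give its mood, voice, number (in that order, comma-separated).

Segment: a-wik-re.
mood: wik- → conditional.
voice: ∅ → reflexive.
number: a- → singular.

conditional, reflexive, singular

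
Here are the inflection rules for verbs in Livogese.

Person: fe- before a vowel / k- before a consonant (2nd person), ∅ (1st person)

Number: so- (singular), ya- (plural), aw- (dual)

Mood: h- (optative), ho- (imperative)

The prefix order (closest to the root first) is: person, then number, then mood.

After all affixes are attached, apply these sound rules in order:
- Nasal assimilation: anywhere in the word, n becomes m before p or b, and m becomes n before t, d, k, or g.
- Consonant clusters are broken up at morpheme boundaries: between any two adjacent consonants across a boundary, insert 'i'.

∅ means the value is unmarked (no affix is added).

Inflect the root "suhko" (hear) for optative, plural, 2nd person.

hiyakisuhko

Attach person 2nd person k- (before consonant 's') → ksuhko.
Attach number plural ya- → yaksuhko.
Attach mood optative h- → hyaksuhko.
Nasal assimilation: no change.
Apply epenthesis: hyaksuhko → hiyakisuhko.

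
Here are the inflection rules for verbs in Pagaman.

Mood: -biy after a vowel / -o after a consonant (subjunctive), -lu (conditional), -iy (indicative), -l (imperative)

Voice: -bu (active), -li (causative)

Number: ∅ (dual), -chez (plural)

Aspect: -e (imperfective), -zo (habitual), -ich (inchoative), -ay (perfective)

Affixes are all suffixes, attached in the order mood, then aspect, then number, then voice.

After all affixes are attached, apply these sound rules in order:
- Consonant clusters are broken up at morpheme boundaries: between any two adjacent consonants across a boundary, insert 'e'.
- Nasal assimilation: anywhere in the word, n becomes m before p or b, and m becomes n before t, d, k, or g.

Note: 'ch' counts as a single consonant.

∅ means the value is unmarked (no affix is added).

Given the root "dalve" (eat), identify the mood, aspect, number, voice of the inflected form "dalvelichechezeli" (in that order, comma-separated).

Segment: dalve-l-ich-chez-li.
mood: -l → imperative.
aspect: -ich → inchoative.
number: -chez → plural.
voice: -li → causative.

imperative, inchoative, plural, causative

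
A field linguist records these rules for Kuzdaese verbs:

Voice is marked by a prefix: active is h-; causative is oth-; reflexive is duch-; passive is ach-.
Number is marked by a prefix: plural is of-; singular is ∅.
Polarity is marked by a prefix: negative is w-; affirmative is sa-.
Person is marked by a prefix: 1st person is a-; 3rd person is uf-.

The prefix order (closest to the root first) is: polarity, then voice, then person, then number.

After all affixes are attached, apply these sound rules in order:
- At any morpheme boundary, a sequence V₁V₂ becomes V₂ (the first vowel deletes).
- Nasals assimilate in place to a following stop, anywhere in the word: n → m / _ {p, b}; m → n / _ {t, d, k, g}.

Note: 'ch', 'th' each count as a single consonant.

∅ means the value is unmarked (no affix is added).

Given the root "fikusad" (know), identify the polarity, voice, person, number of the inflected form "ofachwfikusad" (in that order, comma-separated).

Segment: of-a-ach-w-fikusad.
polarity: w- → negative.
voice: ach- → passive.
person: a- → 1st person.
number: of- → plural.

negative, passive, 1st person, plural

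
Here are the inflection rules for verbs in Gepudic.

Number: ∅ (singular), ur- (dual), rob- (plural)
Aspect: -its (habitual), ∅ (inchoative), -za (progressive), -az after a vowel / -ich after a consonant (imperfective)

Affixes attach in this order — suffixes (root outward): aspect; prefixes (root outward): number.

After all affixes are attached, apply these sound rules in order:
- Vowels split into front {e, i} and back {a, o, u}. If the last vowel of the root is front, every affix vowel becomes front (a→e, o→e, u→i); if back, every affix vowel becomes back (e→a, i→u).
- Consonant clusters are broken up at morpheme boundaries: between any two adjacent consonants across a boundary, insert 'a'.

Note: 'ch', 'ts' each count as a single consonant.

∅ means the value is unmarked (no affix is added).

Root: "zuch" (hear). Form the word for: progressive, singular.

zuchaza

Attach aspect progressive -za → zuchza.
number = singular: zero marking, form stays zuchza.
Vowel harmony: no change.
Apply epenthesis: zuchza → zuchaza.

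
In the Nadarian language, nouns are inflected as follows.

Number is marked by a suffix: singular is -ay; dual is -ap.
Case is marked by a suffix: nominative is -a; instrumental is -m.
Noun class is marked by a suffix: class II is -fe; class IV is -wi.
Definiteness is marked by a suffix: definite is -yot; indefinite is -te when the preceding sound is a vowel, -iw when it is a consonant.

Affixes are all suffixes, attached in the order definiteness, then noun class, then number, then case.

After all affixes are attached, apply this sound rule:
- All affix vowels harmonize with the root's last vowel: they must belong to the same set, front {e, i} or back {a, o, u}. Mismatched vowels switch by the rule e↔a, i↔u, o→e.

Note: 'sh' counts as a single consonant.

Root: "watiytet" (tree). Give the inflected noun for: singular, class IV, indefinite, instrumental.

watiytetiwwieym

Attach definiteness indefinite -iw (after consonant 't') → watiytetiw.
Attach noun class class IV -wi → watiytetiwwi.
Attach number singular -ay → watiytetiwwiay.
Attach case instrumental -m → watiytetiwwiaym.
Apply vowel harmony: watiytetiwwiaym → watiytetiwwieym.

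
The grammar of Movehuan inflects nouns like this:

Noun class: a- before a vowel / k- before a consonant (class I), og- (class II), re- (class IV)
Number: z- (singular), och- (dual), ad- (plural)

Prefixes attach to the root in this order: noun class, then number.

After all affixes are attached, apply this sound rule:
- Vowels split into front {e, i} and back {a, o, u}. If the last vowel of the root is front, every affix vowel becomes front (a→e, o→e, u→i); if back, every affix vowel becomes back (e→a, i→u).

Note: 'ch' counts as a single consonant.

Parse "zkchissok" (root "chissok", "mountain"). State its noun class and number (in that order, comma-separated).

Segment: z-k-chissok.
noun class: a/k- → class I.
number: z- → singular.

class I, singular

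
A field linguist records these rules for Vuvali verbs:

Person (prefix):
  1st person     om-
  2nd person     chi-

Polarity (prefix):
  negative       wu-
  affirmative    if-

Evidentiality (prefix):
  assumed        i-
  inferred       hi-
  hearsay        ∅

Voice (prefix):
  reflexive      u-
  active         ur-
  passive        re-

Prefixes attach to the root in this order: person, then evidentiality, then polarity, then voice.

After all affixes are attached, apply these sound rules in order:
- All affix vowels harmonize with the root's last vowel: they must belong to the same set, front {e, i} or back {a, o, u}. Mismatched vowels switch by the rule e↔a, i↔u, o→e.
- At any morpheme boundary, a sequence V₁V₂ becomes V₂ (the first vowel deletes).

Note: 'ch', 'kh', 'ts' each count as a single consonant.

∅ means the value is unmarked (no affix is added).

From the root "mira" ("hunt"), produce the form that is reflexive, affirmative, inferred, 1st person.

Attach person 1st person om- → ommira.
Attach evidentiality inferred hi- → hiommira.
Attach polarity affirmative if- → ifhiommira.
Attach voice reflexive u- → uifhiommira.
Apply vowel harmony: uifhiommira → uufhuommira.
Apply vowel deletion: uufhuommira → ufhommira.

ufhommira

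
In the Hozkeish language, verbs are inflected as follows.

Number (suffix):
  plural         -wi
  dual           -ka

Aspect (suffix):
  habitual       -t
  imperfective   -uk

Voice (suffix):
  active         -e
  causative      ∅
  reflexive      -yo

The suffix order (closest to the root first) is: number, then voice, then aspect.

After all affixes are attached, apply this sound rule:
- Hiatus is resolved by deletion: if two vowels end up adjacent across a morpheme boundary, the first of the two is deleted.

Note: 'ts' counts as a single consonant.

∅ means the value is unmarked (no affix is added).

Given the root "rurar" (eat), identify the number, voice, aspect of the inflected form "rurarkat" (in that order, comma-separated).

Segment: rurar-ka-t.
number: -ka → dual.
voice: ∅ → causative.
aspect: -t → habitual.

dual, causative, habitual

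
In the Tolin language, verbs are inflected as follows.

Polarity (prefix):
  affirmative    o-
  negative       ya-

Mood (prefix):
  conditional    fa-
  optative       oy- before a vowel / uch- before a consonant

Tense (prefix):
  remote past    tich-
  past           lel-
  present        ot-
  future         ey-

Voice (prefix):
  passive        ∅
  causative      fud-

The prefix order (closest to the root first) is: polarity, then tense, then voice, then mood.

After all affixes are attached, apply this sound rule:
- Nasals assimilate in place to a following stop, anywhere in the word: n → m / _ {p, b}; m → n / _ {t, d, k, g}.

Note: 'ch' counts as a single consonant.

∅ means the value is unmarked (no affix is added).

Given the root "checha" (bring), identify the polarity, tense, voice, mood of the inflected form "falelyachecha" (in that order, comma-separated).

negative, past, passive, conditional

Segment: fa-lel-ya-checha.
polarity: ya- → negative.
tense: lel- → past.
voice: ∅ → passive.
mood: fa- → conditional.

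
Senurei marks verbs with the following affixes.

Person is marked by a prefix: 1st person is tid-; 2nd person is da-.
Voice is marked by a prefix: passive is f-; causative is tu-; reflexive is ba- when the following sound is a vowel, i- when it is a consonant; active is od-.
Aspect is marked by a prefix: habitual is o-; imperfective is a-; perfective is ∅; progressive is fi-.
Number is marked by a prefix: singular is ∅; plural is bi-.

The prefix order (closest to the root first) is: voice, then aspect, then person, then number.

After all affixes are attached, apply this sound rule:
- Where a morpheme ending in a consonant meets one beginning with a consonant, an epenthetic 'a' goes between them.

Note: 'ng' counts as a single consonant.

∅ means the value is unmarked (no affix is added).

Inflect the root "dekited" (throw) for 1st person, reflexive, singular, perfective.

Attach voice reflexive i- (before consonant 'd') → idekited.
aspect = perfective: zero marking, form stays idekited.
Attach person 1st person tid- → tididekited.
number = singular: zero marking, form stays tididekited.
Epenthesis: no change.

tididekited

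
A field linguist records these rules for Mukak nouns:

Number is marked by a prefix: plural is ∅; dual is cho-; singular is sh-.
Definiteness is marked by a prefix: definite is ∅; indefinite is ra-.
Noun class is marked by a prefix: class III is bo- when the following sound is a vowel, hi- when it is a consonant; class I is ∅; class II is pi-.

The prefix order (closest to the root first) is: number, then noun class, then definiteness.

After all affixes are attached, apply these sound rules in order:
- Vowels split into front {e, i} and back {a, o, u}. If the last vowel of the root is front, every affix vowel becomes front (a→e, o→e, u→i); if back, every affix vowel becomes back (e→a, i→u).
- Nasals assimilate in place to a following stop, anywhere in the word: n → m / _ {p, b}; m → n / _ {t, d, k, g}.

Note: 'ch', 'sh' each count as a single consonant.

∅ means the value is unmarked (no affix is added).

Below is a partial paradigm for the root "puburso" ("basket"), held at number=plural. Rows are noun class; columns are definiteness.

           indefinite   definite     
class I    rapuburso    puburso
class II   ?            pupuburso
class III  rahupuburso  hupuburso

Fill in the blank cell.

number = plural: zero marking, form stays puburso.
Attach noun class class II pi- → pipuburso.
Attach definiteness indefinite ra- → rapipuburso.
Apply vowel harmony: rapipuburso → rapupuburso.
Nasal assimilation: no change.

rapupuburso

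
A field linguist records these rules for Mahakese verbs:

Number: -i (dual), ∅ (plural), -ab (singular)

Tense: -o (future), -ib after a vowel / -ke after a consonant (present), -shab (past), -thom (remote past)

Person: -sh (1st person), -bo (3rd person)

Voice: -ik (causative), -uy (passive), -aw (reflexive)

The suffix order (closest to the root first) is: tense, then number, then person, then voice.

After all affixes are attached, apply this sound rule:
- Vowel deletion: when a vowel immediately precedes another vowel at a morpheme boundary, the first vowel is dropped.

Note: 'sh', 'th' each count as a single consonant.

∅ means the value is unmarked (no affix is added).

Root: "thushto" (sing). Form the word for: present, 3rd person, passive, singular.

Attach tense present -ib (after vowel 'o') → thushtoib.
Attach number singular -ab → thushtoibab.
Attach person 3rd person -bo → thushtoibabbo.
Attach voice passive -uy → thushtoibabbouy.
Apply vowel deletion: thushtoibabbouy → thushtibabbuy.

thushtibabbuy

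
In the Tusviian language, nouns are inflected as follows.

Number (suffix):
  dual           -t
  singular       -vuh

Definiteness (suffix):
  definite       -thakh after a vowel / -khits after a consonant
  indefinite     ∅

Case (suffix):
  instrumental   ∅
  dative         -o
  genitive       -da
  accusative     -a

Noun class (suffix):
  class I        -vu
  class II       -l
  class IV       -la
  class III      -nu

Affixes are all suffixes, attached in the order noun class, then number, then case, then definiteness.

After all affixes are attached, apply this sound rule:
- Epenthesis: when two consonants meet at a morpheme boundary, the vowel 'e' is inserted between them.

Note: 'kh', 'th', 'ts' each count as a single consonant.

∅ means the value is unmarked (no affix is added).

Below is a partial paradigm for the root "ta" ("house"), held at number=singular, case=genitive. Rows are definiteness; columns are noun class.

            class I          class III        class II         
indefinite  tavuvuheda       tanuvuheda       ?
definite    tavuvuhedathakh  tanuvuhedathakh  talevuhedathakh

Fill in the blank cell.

Attach noun class class II -l → tal.
Attach number singular -vuh → talvuh.
Attach case genitive -da → talvuhda.
definiteness = indefinite: zero marking, form stays talvuhda.
Apply epenthesis: talvuhda → talevuheda.

talevuheda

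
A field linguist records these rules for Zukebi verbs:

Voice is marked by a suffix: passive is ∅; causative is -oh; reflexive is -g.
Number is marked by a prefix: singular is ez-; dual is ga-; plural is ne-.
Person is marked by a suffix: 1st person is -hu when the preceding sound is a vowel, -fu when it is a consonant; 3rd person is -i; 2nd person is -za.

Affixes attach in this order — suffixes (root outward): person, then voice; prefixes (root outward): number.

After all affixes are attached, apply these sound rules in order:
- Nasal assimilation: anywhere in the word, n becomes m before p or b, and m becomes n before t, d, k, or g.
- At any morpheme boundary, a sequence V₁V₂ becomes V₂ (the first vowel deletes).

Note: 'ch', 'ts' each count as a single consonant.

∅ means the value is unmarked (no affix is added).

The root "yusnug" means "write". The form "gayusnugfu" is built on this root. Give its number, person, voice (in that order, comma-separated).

dual, 1st person, passive

Segment: ga-yusnug-fu.
number: ga- → dual.
person: -hu/fu → 1st person.
voice: ∅ → passive.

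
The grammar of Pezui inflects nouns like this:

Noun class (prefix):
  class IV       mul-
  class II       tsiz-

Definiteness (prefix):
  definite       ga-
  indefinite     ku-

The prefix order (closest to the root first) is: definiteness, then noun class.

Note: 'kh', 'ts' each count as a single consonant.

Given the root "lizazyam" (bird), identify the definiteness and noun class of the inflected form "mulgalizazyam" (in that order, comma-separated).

Segment: mul-ga-lizazyam.
definiteness: ga- → definite.
noun class: mul- → class IV.

definite, class IV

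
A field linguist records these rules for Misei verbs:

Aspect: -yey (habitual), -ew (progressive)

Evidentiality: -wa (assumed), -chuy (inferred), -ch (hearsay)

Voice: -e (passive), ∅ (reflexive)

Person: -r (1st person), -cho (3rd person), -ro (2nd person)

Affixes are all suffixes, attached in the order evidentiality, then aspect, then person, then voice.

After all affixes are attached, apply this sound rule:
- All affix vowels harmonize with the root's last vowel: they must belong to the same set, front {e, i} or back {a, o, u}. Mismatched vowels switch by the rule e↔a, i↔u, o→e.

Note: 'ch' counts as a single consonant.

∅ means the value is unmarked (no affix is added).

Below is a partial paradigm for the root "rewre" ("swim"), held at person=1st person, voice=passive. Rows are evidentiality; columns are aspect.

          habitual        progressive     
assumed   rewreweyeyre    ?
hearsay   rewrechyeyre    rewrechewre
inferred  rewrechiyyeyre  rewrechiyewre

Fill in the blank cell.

rewreweewre

Attach evidentiality assumed -wa → rewrewa.
Attach aspect progressive -ew → rewrewaew.
Attach person 1st person -r → rewrewaewr.
Attach voice passive -e → rewrewaewre.
Apply vowel harmony: rewrewaewre → rewreweewre.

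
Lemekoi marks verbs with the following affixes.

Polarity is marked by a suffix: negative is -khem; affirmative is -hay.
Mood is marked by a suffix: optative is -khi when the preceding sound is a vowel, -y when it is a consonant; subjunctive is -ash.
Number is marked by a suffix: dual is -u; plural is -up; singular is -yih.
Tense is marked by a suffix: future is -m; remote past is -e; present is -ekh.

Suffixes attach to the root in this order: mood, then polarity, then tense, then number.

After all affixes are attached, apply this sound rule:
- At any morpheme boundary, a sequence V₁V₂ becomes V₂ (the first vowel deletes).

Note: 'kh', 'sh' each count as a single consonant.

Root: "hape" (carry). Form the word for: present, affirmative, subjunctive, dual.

hapashhayekhu

Attach mood subjunctive -ash → hapeash.
Attach polarity affirmative -hay → hapeashhay.
Attach tense present -ekh → hapeashhayekh.
Attach number dual -u → hapeashhayekhu.
Apply vowel deletion: hapeashhayekhu → hapashhayekhu.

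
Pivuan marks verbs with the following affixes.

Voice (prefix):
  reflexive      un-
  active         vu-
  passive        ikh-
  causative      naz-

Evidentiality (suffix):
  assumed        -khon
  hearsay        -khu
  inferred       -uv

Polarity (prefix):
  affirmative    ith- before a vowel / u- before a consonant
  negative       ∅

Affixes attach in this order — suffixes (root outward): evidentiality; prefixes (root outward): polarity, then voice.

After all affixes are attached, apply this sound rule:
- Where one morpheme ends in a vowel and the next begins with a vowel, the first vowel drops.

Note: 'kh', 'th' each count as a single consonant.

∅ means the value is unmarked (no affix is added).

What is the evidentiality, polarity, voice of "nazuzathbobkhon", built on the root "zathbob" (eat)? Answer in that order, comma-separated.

assumed, affirmative, causative

Segment: naz-u-zathbob-khon.
evidentiality: -khon → assumed.
polarity: ith/u- → affirmative.
voice: naz- → causative.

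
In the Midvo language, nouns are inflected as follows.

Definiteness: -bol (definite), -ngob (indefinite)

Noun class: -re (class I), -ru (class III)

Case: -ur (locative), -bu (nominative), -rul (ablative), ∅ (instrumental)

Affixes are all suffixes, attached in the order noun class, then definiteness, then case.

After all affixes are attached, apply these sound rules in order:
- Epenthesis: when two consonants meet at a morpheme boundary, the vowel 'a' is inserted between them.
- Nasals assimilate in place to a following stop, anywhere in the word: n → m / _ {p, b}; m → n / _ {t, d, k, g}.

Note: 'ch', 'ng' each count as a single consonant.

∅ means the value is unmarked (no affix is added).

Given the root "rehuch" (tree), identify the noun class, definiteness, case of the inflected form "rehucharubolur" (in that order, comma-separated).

class III, definite, locative

Segment: rehuch-ru-bol-ur.
noun class: -ru → class III.
definiteness: -bol → definite.
case: -ur → locative.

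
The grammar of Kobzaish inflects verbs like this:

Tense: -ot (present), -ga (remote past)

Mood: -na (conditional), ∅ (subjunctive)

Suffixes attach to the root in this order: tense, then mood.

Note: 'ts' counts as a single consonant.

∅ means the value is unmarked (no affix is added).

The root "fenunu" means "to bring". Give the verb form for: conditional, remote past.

fenunugana

Attach tense remote past -ga → fenunuga.
Attach mood conditional -na → fenunugana.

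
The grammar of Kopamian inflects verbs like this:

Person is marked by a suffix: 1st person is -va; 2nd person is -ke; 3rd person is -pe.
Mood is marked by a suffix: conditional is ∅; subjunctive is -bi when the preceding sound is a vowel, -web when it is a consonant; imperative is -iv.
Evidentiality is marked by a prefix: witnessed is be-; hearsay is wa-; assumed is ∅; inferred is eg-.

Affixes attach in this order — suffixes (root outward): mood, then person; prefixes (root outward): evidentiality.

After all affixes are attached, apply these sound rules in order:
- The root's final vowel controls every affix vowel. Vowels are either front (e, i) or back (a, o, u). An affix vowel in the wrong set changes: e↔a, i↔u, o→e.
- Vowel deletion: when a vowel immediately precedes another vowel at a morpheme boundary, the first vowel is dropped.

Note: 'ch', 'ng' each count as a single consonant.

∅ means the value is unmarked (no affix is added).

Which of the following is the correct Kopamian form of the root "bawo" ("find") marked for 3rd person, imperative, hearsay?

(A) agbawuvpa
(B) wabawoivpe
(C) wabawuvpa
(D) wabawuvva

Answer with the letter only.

Attach mood imperative -iv → bawoiv.
Attach person 3rd person -pe → bawoivpe.
Attach evidentiality hearsay wa- → wabawoivpe.
Apply vowel harmony: wabawoivpe → wabawouvpa.
Apply vowel deletion: wabawouvpa → wabawuvpa.
So the correct form is wabawuvpa, option (C).
(A) agbawuvpa is wrong: it uses inferred instead of hearsay for evidentiality.
(D) wabawuvva is wrong: it uses 1st person instead of 3rd person for person.
(B) wabawoivpe is wrong: it fails to apply the sound rule(s).

C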